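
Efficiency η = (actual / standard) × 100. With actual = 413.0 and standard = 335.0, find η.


Efficiency = (actual / standard) × 100
= (413.0 / 335.0) × 100
= 123.3%


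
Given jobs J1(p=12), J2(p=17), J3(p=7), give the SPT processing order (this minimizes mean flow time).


SPT: sort by shortest processing time
  J3: p=7
  J1: p=12
  J2: p=17
Order: J3 → J1 → J2


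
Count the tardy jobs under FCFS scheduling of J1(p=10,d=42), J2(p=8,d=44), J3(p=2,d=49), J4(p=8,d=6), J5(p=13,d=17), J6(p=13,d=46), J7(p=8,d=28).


Completion vs due date:
  J1: C=10, d=42 → on time
  J2: C=18, d=44 → on time
  J3: C=20, d=49 → on time
  J4: C=28, d=6 → TARDY
  J5: C=41, d=17 → TARDY
  J6: C=54, d=46 → TARDY
  J7: C=62, d=28 → TARDY
Tardy jobs: J4, J5, J6, J7
Count = 4


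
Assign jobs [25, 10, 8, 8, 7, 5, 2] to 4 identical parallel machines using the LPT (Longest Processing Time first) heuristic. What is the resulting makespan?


Jobs (LPT sorted): [25, 10, 8, 8, 7, 5, 2]
Machines: 4
  J=25 → Machine 1 (load: 0+25=25)
  J=10 → Machine 2 (load: 0+10=10)
  J=8 → Machine 3 (load: 0+8=8)
  J=8 → Machine 4 (load: 0+8=8)
  J=7 → Machine 3 (load: 8+7=15)
  J=5 → Machine 4 (load: 8+5=13)
  J=2 → Machine 2 (load: 10+2=12)
Machine loads: [25, 12, 15, 13]
Makespan = max = 25 time units


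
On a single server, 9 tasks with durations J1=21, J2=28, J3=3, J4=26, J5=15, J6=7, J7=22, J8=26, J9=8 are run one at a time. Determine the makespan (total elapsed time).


Sequential makespan: sum all processing times
= 21 + 28 + 3 + 26 + 15 + 7 + 22 + 26 + 8
= 156 time units


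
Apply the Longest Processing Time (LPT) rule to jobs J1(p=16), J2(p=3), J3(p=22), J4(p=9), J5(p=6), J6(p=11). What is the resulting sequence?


LPT: sort by longest processing time first
  J3: p=22
  J1: p=16
  J6: p=11
  J4: p=9
  J5: p=6
  J2: p=3
Order: J3 → J1 → J6 → J4 → J5 → J2


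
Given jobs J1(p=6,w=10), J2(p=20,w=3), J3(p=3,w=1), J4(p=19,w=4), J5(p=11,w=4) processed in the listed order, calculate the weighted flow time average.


Completion times:
  J1: C=6, w×C=10×6=60
  J2: C=26, w×C=3×26=78
  J3: C=29, w×C=1×29=29
  J4: C=48, w×C=4×48=192
  J5: C=59, w×C=4×59=236
Sum w×C = 595
Sum w = 22
Weighted avg = 595/22
= 27.05


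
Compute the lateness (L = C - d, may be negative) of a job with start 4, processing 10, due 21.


Completion = 4 + 10 = 14
Lateness = C - d = 14 - 21
= -7


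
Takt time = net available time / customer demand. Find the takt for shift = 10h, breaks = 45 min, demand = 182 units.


Available = 10×60 - 45 = 555 min
Takt time = 555 / 182
= 3.05 min/unit


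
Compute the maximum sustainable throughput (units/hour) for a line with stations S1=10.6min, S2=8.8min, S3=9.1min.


Bottleneck = longest station time
Station times: [10.6, 8.8, 9.1]
Max = 10.6 min
Rate = 60 / 10.6
= 5.66 units/hour (bottleneck: 10.6min)


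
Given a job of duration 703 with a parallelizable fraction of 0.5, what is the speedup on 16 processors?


Amdahl's law: T_p = T × ((1-p) + p/N)
= 703 × ((1-0.5) + 0.5/16)
= 703 × (0.50 + 0.0312)
= 703 × 0.5312
= 373.47
Speedup = 703/373.47
= 1.88×


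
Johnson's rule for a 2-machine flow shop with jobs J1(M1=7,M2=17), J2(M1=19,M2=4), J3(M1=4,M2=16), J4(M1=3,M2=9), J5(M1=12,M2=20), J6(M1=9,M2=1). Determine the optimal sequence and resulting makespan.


Johnson's rule:
Group 1 (M1≤M2, sort by M1): ['J4', 'J3', 'J1', 'J5']
Group 2 (M1>M2, sort desc M2): ['J2', 'J6']
Sequence: J4 → J3 → J1 → J5 → J2 → J6
Makespan calculation:
  J4: M1 done=3, M2 done=12
  J3: M1 done=7, M2 done=28
  J1: M1 done=14, M2 done=45
  J5: M1 done=26, M2 done=65
  J2: M1 done=45, M2 done=69
  J6: M1 done=54, M2 done=70
= Sequence: J4 → J3 → J1 → J5 → J2 → J6, Makespan: 70


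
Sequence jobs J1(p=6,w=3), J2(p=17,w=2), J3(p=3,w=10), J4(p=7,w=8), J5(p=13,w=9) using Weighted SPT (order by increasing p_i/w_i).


WSPT (Smith's rule): sort by p/w ascending
  J3: p/w = 3/10 = 0.300
  J4: p/w = 7/8 = 0.875
  J5: p/w = 13/9 = 1.444
  J1: p/w = 6/3 = 2.000
  J2: p/w = 17/2 = 8.500
Order: J3 → J4 → J5 → J1 → J2


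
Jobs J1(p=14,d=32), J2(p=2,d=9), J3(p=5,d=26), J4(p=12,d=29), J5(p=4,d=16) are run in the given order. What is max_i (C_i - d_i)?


Lateness per job (L = C - d):
  J1: C=14, d=32, L=-18
  J2: C=16, d=9, L=7
  J3: C=21, d=26, L=-5
  J4: C=33, d=29, L=4
  J5: C=37, d=16, L=21
Lmax = max(-18, 7, -5, 4, 21)
= 21


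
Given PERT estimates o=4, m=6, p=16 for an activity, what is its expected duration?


te = (o + 4m + p) / 6
= (4 + 4×6 + 16) / 6
= (4 + 24 + 16) / 6
= 44 / 6
= 7.33


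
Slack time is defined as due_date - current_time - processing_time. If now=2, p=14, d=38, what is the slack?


Slack = due - current_time - processing
= 38 - 2 - 14
= 22


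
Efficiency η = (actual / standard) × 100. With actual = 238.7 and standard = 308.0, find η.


Efficiency = (actual / standard) × 100
= (238.7 / 308.0) × 100
= 77.5%


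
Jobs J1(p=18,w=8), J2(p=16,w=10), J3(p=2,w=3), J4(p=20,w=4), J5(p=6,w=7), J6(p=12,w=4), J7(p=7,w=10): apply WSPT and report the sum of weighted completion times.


WSPT order (by p/w): J3 → J7 → J5 → J2 → J1 → J6 → J4
  J3: C=2, w·C=3×2=6
  J7: C=9, w·C=10×9=90
  J5: C=15, w·C=7×15=105
  J2: C=31, w·C=10×31=310
  J1: C=49, w·C=8×49=392
  J6: C=61, w·C=4×61=244
  J4: C=81, w·C=4×81=324
Σ w·C = 1471
= 1471


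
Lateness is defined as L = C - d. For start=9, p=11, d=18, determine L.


Completion = 9 + 11 = 20
Lateness = C - d = 20 - 18
= 2


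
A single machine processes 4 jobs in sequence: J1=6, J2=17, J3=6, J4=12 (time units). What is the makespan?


Sequential makespan: sum all processing times
= 6 + 17 + 6 + 12
= 41 time units


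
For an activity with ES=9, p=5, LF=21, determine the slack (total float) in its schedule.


EF = ES + duration = 9 + 5 = 14
LS = LF - duration = 21 - 5 = 16
Total Float = LF - EF = 21 - 14
(or LS - ES = 16 - 9)
= 7


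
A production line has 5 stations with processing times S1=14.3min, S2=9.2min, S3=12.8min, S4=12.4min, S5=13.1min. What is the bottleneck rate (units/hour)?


Bottleneck = longest station time
Station times: [14.3, 9.2, 12.8, 12.4, 13.1]
Max = 14.3 min
Rate = 60 / 14.3
= 4.20 units/hour (bottleneck: 14.3min)


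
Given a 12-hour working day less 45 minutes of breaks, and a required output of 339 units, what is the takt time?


Available = 12×60 - 45 = 675 min
Takt time = 675 / 339
= 1.99 min/unit


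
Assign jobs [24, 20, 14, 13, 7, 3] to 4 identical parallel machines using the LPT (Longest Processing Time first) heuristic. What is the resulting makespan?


Jobs (LPT sorted): [24, 20, 14, 13, 7, 3]
Machines: 4
  J=24 → Machine 1 (load: 0+24=24)
  J=20 → Machine 2 (load: 0+20=20)
  J=14 → Machine 3 (load: 0+14=14)
  J=13 → Machine 4 (load: 0+13=13)
  J=7 → Machine 4 (load: 13+7=20)
  J=3 → Machine 3 (load: 14+3=17)
Machine loads: [24, 20, 17, 20]
Makespan = max = 24 time units


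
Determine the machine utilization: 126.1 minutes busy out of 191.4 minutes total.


Utilization = busy / total × 100
= 126.1 / 191.4 × 100
= 65.9%


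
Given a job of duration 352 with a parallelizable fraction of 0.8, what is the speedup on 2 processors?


Amdahl's law: T_p = T × ((1-p) + p/N)
= 352 × ((1-0.8) + 0.8/2)
= 352 × (0.20 + 0.4000)
= 352 × 0.6000
= 211.20
Speedup = 352/211.20
= 1.67×


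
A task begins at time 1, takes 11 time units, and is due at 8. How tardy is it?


Completion = start + processing = 1 + 11 = 12
Tardiness = max(0, C - d) = max(0, 12 - 8)
= max(0, 4)
= 4


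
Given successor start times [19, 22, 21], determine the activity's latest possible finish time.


LF = min of all successor start times
Successors start at: [19, 22, 21]
LF = min(19, 22, 21)
= 19


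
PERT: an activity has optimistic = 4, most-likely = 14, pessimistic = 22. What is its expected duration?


te = (o + 4m + p) / 6
= (4 + 4×14 + 22) / 6
= (4 + 56 + 22) / 6
= 82 / 6
= 13.67


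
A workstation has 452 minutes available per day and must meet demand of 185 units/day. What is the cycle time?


Cycle time = available time / demand
= 452 / 185
= 2.44 min/unit


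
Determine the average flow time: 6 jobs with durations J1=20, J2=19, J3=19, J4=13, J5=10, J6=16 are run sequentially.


Completion times:
  J1: completes at 20
  J2: completes at 39
  J3: completes at 58
  J4: completes at 71
  J5: completes at 81
  J6: completes at 97
Sum = 366
Average = 366/6
= 61.00


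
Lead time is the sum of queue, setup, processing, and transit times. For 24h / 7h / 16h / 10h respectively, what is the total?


Lead time = queue + setup + processing + transit
= 24 + 7 + 16 + 10
= 57 hours


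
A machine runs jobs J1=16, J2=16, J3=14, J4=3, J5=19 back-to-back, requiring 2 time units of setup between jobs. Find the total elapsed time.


Makespan = Σ processing + (n-1) × setup
= (16 + 16 + 14 + 3 + 19) + (5-1)×2
= 68 + 8
= 76 time units


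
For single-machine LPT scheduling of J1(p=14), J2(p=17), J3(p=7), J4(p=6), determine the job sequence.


LPT: sort by longest processing time first
  J2: p=17
  J1: p=14
  J3: p=7
  J4: p=6
Order: J2 → J1 → J3 → J4


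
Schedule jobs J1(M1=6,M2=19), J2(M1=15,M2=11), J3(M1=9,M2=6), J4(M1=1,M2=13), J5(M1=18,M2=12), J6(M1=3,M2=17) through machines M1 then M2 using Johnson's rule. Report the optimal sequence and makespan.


Johnson's rule:
Group 1 (M1≤M2, sort by M1): ['J4', 'J6', 'J1']
Group 2 (M1>M2, sort desc M2): ['J5', 'J2', 'J3']
Sequence: J4 → J6 → J1 → J5 → J2 → J3
Makespan calculation:
  J4: M1 done=1, M2 done=14
  J6: M1 done=4, M2 done=31
  J1: M1 done=10, M2 done=50
  J5: M1 done=28, M2 done=62
  J2: M1 done=43, M2 done=73
  J3: M1 done=52, M2 done=79
= Sequence: J4 → J6 → J1 → J5 → J2 → J3, Makespan: 79


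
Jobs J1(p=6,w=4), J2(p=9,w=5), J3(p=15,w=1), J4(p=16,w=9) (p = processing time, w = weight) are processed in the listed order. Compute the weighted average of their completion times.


Completion times:
  J1: C=6, w×C=4×6=24
  J2: C=15, w×C=5×15=75
  J3: C=30, w×C=1×30=30
  J4: C=46, w×C=9×46=414
Sum w×C = 543
Sum w = 19
Weighted avg = 543/19
= 28.58


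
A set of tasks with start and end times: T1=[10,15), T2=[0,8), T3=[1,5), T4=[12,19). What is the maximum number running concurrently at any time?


Check each time point for overlaps:
  t=1: 2 tasks active (T2, T3)
Max concurrent = 2


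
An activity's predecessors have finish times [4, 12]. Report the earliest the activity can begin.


ES = max of all predecessor completion times
Predecessors: [4, 12]
ES = max(4, 12)
= 12


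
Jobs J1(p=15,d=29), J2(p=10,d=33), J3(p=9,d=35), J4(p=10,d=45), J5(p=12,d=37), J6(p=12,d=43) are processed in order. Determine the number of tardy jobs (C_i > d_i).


Completion vs due date:
  J1: C=15, d=29 → on time
  J2: C=25, d=33 → on time
  J3: C=34, d=35 → on time
  J4: C=44, d=45 → on time
  J5: C=56, d=37 → TARDY
  J6: C=68, d=43 → TARDY
Tardy jobs: J5, J6
Count = 2


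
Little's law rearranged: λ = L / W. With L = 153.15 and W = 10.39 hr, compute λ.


Little's law: L = λW → λ = L / W
= 153.15 / 10.39
= 14.74 per hour


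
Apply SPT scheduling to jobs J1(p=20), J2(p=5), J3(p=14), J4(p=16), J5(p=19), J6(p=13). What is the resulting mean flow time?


SPT order: J2 → J6 → J3 → J4 → J5 → J1
Completion times:
  J2: C=5
  J6: C=18
  J3: C=32
  J4: C=48
  J5: C=67
  J1: C=87
Sum = 257, n = 6
Mean flow = 257/6
= 42.83


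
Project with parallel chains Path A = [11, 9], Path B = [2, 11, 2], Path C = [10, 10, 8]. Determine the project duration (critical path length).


Path A: 11 + 9 = 20
Path B: 2 + 11 + 2 = 15
Path C: 10 + 10 + 8 = 28
Critical path = longest = max(20, 15, 28)
= 28 (Path C)


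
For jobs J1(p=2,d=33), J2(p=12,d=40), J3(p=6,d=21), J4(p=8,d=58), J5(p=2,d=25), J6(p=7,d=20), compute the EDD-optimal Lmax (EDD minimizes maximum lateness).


EDD order: J6 → J3 → J5 → J1 → J2 → J4
Completion and lateness:
  J6: C=7, d=20, L=7-20=-13
  J3: C=13, d=21, L=13-21=-8
  J5: C=15, d=25, L=15-25=-10
  J1: C=17, d=33, L=17-33=-16
  J2: C=29, d=40, L=29-40=-11
  J4: C=37, d=58, L=37-58=-21
Lmax = max(-13, -8, -10, -16, -11, -21)
= -8


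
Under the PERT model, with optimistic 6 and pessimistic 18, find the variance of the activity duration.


σ² = ((p - o) / 6)² = (p - o)² / 36
= (18 - 6)² / 36
= 12² / 36
= 144 / 36
= 4.0000


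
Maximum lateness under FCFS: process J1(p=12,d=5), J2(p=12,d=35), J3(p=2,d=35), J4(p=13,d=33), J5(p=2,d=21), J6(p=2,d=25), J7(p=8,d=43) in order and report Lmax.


Lateness per job (L = C - d):
  J1: C=12, d=5, L=7
  J2: C=24, d=35, L=-11
  J3: C=26, d=35, L=-9
  J4: C=39, d=33, L=6
  J5: C=41, d=21, L=20
  J6: C=43, d=25, L=18
  J7: C=51, d=43, L=8
Lmax = max(7, -11, -9, 6, 20, 18, 8)
= 20


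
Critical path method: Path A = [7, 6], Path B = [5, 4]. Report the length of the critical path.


Path A: 7 + 6 = 13
Path B: 5 + 4 = 9
Critical path = longest = max(13, 9)
= 13 (Path A)


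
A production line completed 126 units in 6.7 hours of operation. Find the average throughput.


Throughput = units / time
= 126 / 6.7
= 18.8 units/hour


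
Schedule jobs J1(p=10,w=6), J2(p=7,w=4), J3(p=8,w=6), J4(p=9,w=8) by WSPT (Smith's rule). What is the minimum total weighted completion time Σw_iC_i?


WSPT order (by p/w): J4 → J3 → J1 → J2
  J4: C=9, w·C=8×9=72
  J3: C=17, w·C=6×17=102
  J1: C=27, w·C=6×27=162
  J2: C=34, w·C=4×34=136
Σ w·C = 472
= 472


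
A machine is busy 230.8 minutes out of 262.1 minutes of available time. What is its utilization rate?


Utilization = busy / total × 100
= 230.8 / 262.1 × 100
= 88.1%


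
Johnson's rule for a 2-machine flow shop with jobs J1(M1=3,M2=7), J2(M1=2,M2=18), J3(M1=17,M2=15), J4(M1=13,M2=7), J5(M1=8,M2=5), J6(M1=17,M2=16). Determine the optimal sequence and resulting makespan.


Johnson's rule:
Group 1 (M1≤M2, sort by M1): ['J2', 'J1']
Group 2 (M1>M2, sort desc M2): ['J6', 'J3', 'J4', 'J5']
Sequence: J2 → J1 → J6 → J3 → J4 → J5
Makespan calculation:
  J2: M1 done=2, M2 done=20
  J1: M1 done=5, M2 done=27
  J6: M1 done=22, M2 done=43
  J3: M1 done=39, M2 done=58
  J4: M1 done=52, M2 done=65
  J5: M1 done=60, M2 done=70
= Sequence: J2 → J1 → J6 → J3 → J4 → J5, Makespan: 70


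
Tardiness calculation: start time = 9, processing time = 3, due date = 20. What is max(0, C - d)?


Completion = start + processing = 9 + 3 = 12
Tardiness = max(0, C - d) = max(0, 12 - 20)
= max(0, -8)
= 0


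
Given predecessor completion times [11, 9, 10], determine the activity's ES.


ES = max of all predecessor completion times
Predecessors: [11, 9, 10]
ES = max(11, 9, 10)
= 11


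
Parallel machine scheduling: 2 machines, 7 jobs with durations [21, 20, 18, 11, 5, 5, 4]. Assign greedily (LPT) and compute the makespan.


Jobs (LPT sorted): [21, 20, 18, 11, 5, 5, 4]
Machines: 2
  J=21 → Machine 1 (load: 0+21=21)
  J=20 → Machine 2 (load: 0+20=20)
  J=18 → Machine 2 (load: 20+18=38)
  J=11 → Machine 1 (load: 21+11=32)
  J=5 → Machine 1 (load: 32+5=37)
  J=5 → Machine 1 (load: 37+5=42)
  J=4 → Machine 2 (load: 38+4=42)
Machine loads: [42, 42]
Makespan = max = 42 time units


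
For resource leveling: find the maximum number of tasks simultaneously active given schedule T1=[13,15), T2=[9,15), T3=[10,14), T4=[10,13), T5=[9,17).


Check each time point for overlaps:
  t=10: 4 tasks active (T2, T3, T4, T5)
Max concurrent = 4


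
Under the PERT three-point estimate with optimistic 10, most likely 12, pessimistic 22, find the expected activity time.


te = (o + 4m + p) / 6
= (10 + 4×12 + 22) / 6
= (10 + 48 + 22) / 6
= 80 / 6
= 13.33


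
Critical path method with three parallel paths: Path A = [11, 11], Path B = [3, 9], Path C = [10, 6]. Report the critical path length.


Path A: 11 + 11 = 22
Path B: 3 + 9 = 12
Path C: 10 + 6 = 16
Critical path = longest = max(22, 12, 16)
= 22 (Path A)


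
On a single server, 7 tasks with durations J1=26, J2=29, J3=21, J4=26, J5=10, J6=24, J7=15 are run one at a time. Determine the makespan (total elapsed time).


Sequential makespan: sum all processing times
= 26 + 29 + 21 + 26 + 10 + 24 + 15
= 151 time units


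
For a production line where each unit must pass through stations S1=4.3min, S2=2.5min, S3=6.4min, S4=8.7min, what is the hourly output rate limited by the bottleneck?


Bottleneck = longest station time
Station times: [4.3, 2.5, 6.4, 8.7]
Max = 8.7 min
Rate = 60 / 8.7
= 6.90 units/hour (bottleneck: 8.7min)


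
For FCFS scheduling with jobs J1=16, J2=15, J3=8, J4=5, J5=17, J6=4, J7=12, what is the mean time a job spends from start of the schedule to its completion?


Completion times:
  J1: completes at 16
  J2: completes at 31
  J3: completes at 39
  J4: completes at 44
  J5: completes at 61
  J6: completes at 65
  J7: completes at 77
Sum = 333
Average = 333/7
= 47.57


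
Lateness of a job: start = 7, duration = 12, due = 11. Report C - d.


Completion = 7 + 12 = 19
Lateness = C - d = 19 - 11
= 8


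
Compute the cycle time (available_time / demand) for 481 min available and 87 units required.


Cycle time = available time / demand
= 481 / 87
= 5.53 min/unit


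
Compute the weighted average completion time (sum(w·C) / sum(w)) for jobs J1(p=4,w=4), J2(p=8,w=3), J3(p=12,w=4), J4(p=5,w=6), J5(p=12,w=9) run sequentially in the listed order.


Completion times:
  J1: C=4, w×C=4×4=16
  J2: C=12, w×C=3×12=36
  J3: C=24, w×C=4×24=96
  J4: C=29, w×C=6×29=174
  J5: C=41, w×C=9×41=369
Sum w×C = 691
Sum w = 26
Weighted avg = 691/26
= 26.58


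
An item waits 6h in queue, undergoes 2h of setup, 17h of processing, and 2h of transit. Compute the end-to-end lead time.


Lead time = queue + setup + processing + transit
= 6 + 2 + 17 + 2
= 27 hours


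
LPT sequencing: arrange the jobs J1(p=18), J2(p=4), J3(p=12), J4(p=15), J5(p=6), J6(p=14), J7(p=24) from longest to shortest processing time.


LPT: sort by longest processing time first
  J7: p=24
  J1: p=18
  J4: p=15
  J6: p=14
  J3: p=12
  J5: p=6
  J2: p=4
Order: J7 → J1 → J4 → J6 → J3 → J5 → J2


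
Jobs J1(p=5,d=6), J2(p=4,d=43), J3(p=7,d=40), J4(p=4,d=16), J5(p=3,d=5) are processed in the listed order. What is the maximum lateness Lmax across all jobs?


Lateness per job (L = C - d):
  J1: C=5, d=6, L=-1
  J2: C=9, d=43, L=-34
  J3: C=16, d=40, L=-24
  J4: C=20, d=16, L=4
  J5: C=23, d=5, L=18
Lmax = max(-1, -34, -24, 4, 18)
= 18


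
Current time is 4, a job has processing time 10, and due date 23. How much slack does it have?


Slack = due - current_time - processing
= 23 - 4 - 10
= 9


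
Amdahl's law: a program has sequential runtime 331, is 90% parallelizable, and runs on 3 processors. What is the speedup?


Amdahl's law: T_p = T × ((1-p) + p/N)
= 331 × ((1-0.9) + 0.9/3)
= 331 × (0.10 + 0.3000)
= 331 × 0.4000
= 132.40
Speedup = 331/132.40
= 2.50×


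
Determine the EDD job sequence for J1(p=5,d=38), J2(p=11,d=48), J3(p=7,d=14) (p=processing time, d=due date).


EDD: sort by earliest due date
  J3: d=14, p=7
  J1: d=38, p=5
  J2: d=48, p=11
Order: J3 → J1 → J2


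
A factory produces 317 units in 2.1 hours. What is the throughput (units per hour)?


Throughput = units / time
= 317 / 2.1
= 151.0 units/hour


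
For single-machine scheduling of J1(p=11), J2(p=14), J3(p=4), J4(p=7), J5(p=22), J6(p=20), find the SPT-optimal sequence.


SPT: sort by shortest processing time
  J3: p=4
  J4: p=7
  J1: p=11
  J2: p=14
  J6: p=20
  J5: p=22
Order: J3 → J4 → J1 → J2 → J6 → J5


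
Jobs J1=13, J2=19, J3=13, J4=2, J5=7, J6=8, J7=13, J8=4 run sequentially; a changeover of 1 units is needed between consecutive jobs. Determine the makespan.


Makespan = Σ processing + (n-1) × setup
= (13 + 19 + 13 + 2 + 7 + 8 + 13 + 4) + (8-1)×1
= 79 + 7
= 86 time units


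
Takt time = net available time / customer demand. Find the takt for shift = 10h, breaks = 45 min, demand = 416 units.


Available = 10×60 - 45 = 555 min
Takt time = 555 / 416
= 1.33 min/unit


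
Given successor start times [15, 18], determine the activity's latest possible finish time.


LF = min of all successor start times
Successors start at: [15, 18]
LF = min(15, 18)
= 15


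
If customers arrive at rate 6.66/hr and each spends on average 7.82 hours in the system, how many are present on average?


Little's law: L = λ × W
= 6.66 × 7.82
= 52.08


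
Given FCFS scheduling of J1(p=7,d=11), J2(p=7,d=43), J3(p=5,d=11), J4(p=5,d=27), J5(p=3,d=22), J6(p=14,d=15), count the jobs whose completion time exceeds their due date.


Completion vs due date:
  J1: C=7, d=11 → on time
  J2: C=14, d=43 → on time
  J3: C=19, d=11 → TARDY
  J4: C=24, d=27 → on time
  J5: C=27, d=22 → TARDY
  J6: C=41, d=15 → TARDY
Tardy jobs: J3, J5, J6
Count = 3


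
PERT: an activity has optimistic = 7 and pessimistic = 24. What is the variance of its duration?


σ² = ((p - o) / 6)² = (p - o)² / 36
= (24 - 7)² / 36
= 17² / 36
= 289 / 36
= 8.0278


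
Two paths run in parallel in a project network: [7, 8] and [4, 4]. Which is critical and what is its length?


Path A: 7 + 8 = 15
Path B: 4 + 4 = 8
Critical path = longest = max(15, 8)
= 15 (Path A)


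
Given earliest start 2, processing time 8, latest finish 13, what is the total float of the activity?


EF = ES + duration = 2 + 8 = 10
LS = LF - duration = 13 - 8 = 5
Total Float = LF - EF = 13 - 10
(or LS - ES = 5 - 2)
= 3


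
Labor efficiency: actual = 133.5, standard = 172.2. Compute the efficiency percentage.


Efficiency = (actual / standard) × 100
= (133.5 / 172.2) × 100
= 77.5%


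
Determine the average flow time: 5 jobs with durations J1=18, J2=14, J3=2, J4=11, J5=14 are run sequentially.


Completion times:
  J1: completes at 18
  J2: completes at 32
  J3: completes at 34
  J4: completes at 45
  J5: completes at 59
Sum = 188
Average = 188/5
= 37.60


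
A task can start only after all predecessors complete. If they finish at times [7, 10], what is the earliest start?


ES = max of all predecessor completion times
Predecessors: [7, 10]
ES = max(7, 10)
= 10


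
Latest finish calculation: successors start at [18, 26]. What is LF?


LF = min of all successor start times
Successors start at: [18, 26]
LF = min(18, 26)
= 18


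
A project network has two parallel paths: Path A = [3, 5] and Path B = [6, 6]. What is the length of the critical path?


Path A: 3 + 5 = 8
Path B: 6 + 6 = 12
Critical path = longest = max(8, 12)
= 12 (Path B)


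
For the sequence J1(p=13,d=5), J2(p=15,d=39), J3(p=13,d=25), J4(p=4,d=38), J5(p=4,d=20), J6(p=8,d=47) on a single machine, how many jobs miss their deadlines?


Completion vs due date:
  J1: C=13, d=5 → TARDY
  J2: C=28, d=39 → on time
  J3: C=41, d=25 → TARDY
  J4: C=45, d=38 → TARDY
  J5: C=49, d=20 → TARDY
  J6: C=57, d=47 → TARDY
Tardy jobs: J1, J3, J4, J5, J6
Count = 5


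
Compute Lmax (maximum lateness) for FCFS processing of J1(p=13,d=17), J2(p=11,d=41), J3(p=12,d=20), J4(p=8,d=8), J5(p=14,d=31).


Lateness per job (L = C - d):
  J1: C=13, d=17, L=-4
  J2: C=24, d=41, L=-17
  J3: C=36, d=20, L=16
  J4: C=44, d=8, L=36
  J5: C=58, d=31, L=27
Lmax = max(-4, -17, 16, 36, 27)
= 36


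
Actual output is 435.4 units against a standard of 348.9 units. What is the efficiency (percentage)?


Efficiency = (actual / standard) × 100
= (435.4 / 348.9) × 100
= 124.8%


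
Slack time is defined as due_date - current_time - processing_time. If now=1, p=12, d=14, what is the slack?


Slack = due - current_time - processing
= 14 - 1 - 12
= 1


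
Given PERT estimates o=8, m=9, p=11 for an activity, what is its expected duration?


te = (o + 4m + p) / 6
= (8 + 4×9 + 11) / 6
= (8 + 36 + 11) / 6
= 55 / 6
= 9.17


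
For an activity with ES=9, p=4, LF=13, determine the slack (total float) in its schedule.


EF = ES + duration = 9 + 4 = 13
LS = LF - duration = 13 - 4 = 9
Total Float = LF - EF = 13 - 13
(or LS - ES = 9 - 9)
= 0


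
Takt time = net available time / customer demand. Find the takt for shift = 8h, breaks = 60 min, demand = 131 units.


Available = 8×60 - 60 = 420 min
Takt time = 420 / 131
= 3.21 min/unit


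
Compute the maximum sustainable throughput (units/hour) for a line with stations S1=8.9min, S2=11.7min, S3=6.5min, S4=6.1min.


Bottleneck = longest station time
Station times: [8.9, 11.7, 6.5, 6.1]
Max = 11.7 min
Rate = 60 / 11.7
= 5.13 units/hour (bottleneck: 11.7min)


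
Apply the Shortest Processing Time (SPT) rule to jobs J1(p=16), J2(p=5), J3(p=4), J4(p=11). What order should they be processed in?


SPT: sort by shortest processing time
  J3: p=4
  J2: p=5
  J4: p=11
  J1: p=16
Order: J3 → J2 → J4 → J1


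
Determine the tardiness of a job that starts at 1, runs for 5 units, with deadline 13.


Completion = start + processing = 1 + 5 = 6
Tardiness = max(0, C - d) = max(0, 6 - 13)
= max(0, -7)
= 0


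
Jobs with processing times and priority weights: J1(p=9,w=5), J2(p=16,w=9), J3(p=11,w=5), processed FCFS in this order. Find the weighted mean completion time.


Completion times:
  J1: C=9, w×C=5×9=45
  J2: C=25, w×C=9×25=225
  J3: C=36, w×C=5×36=180
Sum w×C = 450
Sum w = 19
Weighted avg = 450/19
= 23.68


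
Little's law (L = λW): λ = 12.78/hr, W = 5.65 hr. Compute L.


Little's law: L = λ × W
= 12.78 × 5.65
= 72.21


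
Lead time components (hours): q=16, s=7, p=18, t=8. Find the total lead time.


Lead time = queue + setup + processing + transit
= 16 + 7 + 18 + 8
= 49 hours


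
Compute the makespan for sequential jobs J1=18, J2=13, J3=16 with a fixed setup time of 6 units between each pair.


Makespan = Σ processing + (n-1) × setup
= (18 + 13 + 16) + (3-1)×6
= 47 + 12
= 59 time units


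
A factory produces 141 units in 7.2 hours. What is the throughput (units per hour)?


Throughput = units / time
= 141 / 7.2
= 19.6 units/hour


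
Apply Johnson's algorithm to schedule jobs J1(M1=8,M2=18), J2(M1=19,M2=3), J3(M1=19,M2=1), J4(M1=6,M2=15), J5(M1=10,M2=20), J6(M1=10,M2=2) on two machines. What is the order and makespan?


Johnson's rule:
Group 1 (M1≤M2, sort by M1): ['J4', 'J1', 'J5']
Group 2 (M1>M2, sort desc M2): ['J2', 'J6', 'J3']
Sequence: J4 → J1 → J5 → J2 → J6 → J3
Makespan calculation:
  J4: M1 done=6, M2 done=21
  J1: M1 done=14, M2 done=39
  J5: M1 done=24, M2 done=59
  J2: M1 done=43, M2 done=62
  J6: M1 done=53, M2 done=64
  J3: M1 done=72, M2 done=73
= Sequence: J4 → J1 → J5 → J2 → J6 → J3, Makespan: 73


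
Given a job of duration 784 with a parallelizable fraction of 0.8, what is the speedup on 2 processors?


Amdahl's law: T_p = T × ((1-p) + p/N)
= 784 × ((1-0.8) + 0.8/2)
= 784 × (0.20 + 0.4000)
= 784 × 0.6000
= 470.40
Speedup = 784/470.40
= 1.67×


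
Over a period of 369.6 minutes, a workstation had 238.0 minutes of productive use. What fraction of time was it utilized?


Utilization = busy / total × 100
= 238.0 / 369.6 × 100
= 64.4%


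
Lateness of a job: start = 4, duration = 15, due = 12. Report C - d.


Completion = 4 + 15 = 19
Lateness = C - d = 19 - 12
= 7


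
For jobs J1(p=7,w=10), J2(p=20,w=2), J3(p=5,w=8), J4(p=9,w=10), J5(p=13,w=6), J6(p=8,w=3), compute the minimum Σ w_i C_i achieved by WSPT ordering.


WSPT order (by p/w): J3 → J1 → J4 → J5 → J6 → J2
  J3: C=5, w·C=8×5=40
  J1: C=12, w·C=10×12=120
  J4: C=21, w·C=10×21=210
  J5: C=34, w·C=6×34=204
  J6: C=42, w·C=3×42=126
  J2: C=62, w·C=2×62=124
Σ w·C = 824
= 824


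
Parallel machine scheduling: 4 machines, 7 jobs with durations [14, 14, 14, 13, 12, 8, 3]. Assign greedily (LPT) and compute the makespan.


Jobs (LPT sorted): [14, 14, 14, 13, 12, 8, 3]
Machines: 4
  J=14 → Machine 1 (load: 0+14=14)
  J=14 → Machine 2 (load: 0+14=14)
  J=14 → Machine 3 (load: 0+14=14)
  J=13 → Machine 4 (load: 0+13=13)
  J=12 → Machine 4 (load: 13+12=25)
  J=8 → Machine 1 (load: 14+8=22)
  J=3 → Machine 2 (load: 14+3=17)
Machine loads: [22, 17, 14, 25]
Makespan = max = 25 time units


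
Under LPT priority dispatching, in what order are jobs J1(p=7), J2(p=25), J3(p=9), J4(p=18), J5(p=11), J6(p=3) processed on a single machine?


LPT: sort by longest processing time first
  J2: p=25
  J4: p=18
  J5: p=11
  J3: p=9
  J1: p=7
  J6: p=3
Order: J2 → J4 → J5 → J3 → J1 → J6


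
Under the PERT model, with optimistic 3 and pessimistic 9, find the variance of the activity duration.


σ² = ((p - o) / 6)² = (p - o)² / 36
= (9 - 3)² / 36
= 6² / 36
= 36 / 36
= 1.0000


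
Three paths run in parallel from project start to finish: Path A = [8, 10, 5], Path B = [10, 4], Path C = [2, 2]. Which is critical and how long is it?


Path A: 8 + 10 + 5 = 23
Path B: 10 + 4 = 14
Path C: 2 + 2 = 4
Critical path = longest = max(23, 14, 4)
= 23 (Path A)


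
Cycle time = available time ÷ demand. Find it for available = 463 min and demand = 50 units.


Cycle time = available time / demand
= 463 / 50
= 9.26 min/unit


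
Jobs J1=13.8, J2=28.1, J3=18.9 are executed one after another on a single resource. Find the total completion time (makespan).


Sequential makespan: sum all processing times
= 13.8 + 28.1 + 18.9
= 60.8 time units


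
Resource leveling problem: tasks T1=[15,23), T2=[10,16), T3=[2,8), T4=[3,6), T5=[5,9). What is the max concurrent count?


Check each time point for overlaps:
  t=5: 3 tasks active (T3, T4, T5)
Max concurrent = 3


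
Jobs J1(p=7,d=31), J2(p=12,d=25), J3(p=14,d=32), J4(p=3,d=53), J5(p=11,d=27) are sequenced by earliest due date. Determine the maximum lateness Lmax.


EDD order: J2 → J5 → J1 → J3 → J4
Completion and lateness:
  J2: C=12, d=25, L=12-25=-13
  J5: C=23, d=27, L=23-27=-4
  J1: C=30, d=31, L=30-31=-1
  J3: C=44, d=32, L=44-32=12
  J4: C=47, d=53, L=47-53=-6
Lmax = max(-13, -4, -1, 12, -6)
= 12


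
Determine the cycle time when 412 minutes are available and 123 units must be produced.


Cycle time = available time / demand
= 412 / 123
= 3.35 min/unit


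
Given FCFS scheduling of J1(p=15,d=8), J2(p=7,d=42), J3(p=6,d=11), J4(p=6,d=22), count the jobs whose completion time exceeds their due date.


Completion vs due date:
  J1: C=15, d=8 → TARDY
  J2: C=22, d=42 → on time
  J3: C=28, d=11 → TARDY
  J4: C=34, d=22 → TARDY
Tardy jobs: J1, J3, J4
Count = 3


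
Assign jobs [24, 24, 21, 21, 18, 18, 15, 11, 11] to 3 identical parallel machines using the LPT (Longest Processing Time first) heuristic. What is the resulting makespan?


Jobs (LPT sorted): [24, 24, 21, 21, 18, 18, 15, 11, 11]
Machines: 3
  J=24 → Machine 1 (load: 0+24=24)
  J=24 → Machine 2 (load: 0+24=24)
  J=21 → Machine 3 (load: 0+21=21)
  J=21 → Machine 3 (load: 21+21=42)
  J=18 → Machine 1 (load: 24+18=42)
  J=18 → Machine 2 (load: 24+18=42)
  J=15 → Machine 1 (load: 42+15=57)
  J=11 → Machine 2 (load: 42+11=53)
  J=11 → Machine 3 (load: 42+11=53)
Machine loads: [57, 53, 53]
Makespan = max = 57 time units


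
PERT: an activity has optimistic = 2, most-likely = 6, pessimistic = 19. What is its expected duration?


te = (o + 4m + p) / 6
= (2 + 4×6 + 19) / 6
= (2 + 24 + 19) / 6
= 45 / 6
= 7.50


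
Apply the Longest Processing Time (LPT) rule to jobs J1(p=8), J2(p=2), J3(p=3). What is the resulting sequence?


LPT: sort by longest processing time first
  J1: p=8
  J3: p=3
  J2: p=2
Order: J1 → J3 → J2


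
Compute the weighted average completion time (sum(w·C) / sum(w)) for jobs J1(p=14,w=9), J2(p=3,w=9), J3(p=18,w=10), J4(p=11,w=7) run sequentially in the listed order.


Completion times:
  J1: C=14, w×C=9×14=126
  J2: C=17, w×C=9×17=153
  J3: C=35, w×C=10×35=350
  J4: C=46, w×C=7×46=322
Sum w×C = 951
Sum w = 35
Weighted avg = 951/35
= 27.17


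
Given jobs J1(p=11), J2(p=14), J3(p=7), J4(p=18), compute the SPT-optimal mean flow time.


SPT order: J3 → J1 → J2 → J4
Completion times:
  J3: C=7
  J1: C=18
  J2: C=32
  J4: C=50
Sum = 107, n = 4
Mean flow = 107/4
= 26.75


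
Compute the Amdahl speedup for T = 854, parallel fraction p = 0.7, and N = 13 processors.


Amdahl's law: T_p = T × ((1-p) + p/N)
= 854 × ((1-0.7) + 0.7/13)
= 854 × (0.30 + 0.0538)
= 854 × 0.3538
= 302.18
Speedup = 854/302.18
= 2.83×


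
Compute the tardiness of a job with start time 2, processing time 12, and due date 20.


Completion = start + processing = 2 + 12 = 14
Tardiness = max(0, C - d) = max(0, 14 - 20)
= max(0, -6)
= 0


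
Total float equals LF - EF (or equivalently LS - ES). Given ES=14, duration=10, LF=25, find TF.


EF = ES + duration = 14 + 10 = 24
LS = LF - duration = 25 - 10 = 15
Total Float = LF - EF = 25 - 24
(or LS - ES = 15 - 14)
= 1


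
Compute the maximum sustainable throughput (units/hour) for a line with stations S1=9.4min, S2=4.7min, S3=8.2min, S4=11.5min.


Bottleneck = longest station time
Station times: [9.4, 4.7, 8.2, 11.5]
Max = 11.5 min
Rate = 60 / 11.5
= 5.22 units/hour (bottleneck: 11.5min)


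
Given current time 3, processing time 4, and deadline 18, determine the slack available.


Slack = due - current_time - processing
= 18 - 3 - 4
= 11


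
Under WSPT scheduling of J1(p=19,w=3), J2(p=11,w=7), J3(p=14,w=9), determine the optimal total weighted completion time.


WSPT order (by p/w): J3 → J2 → J1
  J3: C=14, w·C=9×14=126
  J2: C=25, w·C=7×25=175
  J1: C=44, w·C=3×44=132
Σ w·C = 433
= 433


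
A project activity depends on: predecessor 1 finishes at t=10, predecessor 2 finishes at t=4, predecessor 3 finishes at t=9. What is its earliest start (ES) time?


ES = max of all predecessor completion times
Predecessors: [10, 4, 9]
ES = max(10, 4, 9)
= 10


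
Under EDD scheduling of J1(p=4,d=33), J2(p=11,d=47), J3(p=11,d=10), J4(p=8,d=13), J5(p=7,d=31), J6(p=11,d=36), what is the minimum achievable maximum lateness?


EDD order: J3 → J4 → J5 → J1 → J6 → J2
Completion and lateness:
  J3: C=11, d=10, L=11-10=1
  J4: C=19, d=13, L=19-13=6
  J5: C=26, d=31, L=26-31=-5
  J1: C=30, d=33, L=30-33=-3
  J6: C=41, d=36, L=41-36=5
  J2: C=52, d=47, L=52-47=5
Lmax = max(1, 6, -5, -3, 5, 5)
= 6


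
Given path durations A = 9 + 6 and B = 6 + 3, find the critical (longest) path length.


Path A: 9 + 6 = 15
Path B: 6 + 3 = 9
Critical path = longest = max(15, 9)
= 15 (Path A)


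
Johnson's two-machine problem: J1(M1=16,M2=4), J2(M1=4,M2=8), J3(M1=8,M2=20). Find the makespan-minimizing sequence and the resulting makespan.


Johnson's rule:
Group 1 (M1≤M2, sort by M1): ['J2', 'J3']
Group 2 (M1>M2, sort desc M2): ['J1']
Sequence: J2 → J3 → J1
Makespan calculation:
  J2: M1 done=4, M2 done=12
  J3: M1 done=12, M2 done=32
  J1: M1 done=28, M2 done=36
= Sequence: J2 → J3 → J1, Makespan: 36


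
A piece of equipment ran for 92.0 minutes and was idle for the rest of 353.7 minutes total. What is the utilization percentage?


Utilization = busy / total × 100
= 92.0 / 353.7 × 100
= 26.0%


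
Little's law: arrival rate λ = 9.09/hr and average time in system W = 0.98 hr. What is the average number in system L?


Little's law: L = λ × W
= 9.09 × 0.98
= 8.91


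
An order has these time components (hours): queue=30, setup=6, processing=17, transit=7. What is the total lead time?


Lead time = queue + setup + processing + transit
= 30 + 6 + 17 + 7
= 60 hours


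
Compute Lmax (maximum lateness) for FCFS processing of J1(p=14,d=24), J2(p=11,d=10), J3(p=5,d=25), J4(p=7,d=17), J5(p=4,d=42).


Lateness per job (L = C - d):
  J1: C=14, d=24, L=-10
  J2: C=25, d=10, L=15
  J3: C=30, d=25, L=5
  J4: C=37, d=17, L=20
  J5: C=41, d=42, L=-1
Lmax = max(-10, 15, 5, 20, -1)
= 20


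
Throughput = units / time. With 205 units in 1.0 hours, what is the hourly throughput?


Throughput = units / time
= 205 / 1.0
= 205.0 units/hour


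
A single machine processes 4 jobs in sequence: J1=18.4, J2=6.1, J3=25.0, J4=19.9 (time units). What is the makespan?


Sequential makespan: sum all processing times
= 18.4 + 6.1 + 25.0 + 19.9
= 69.4 time units


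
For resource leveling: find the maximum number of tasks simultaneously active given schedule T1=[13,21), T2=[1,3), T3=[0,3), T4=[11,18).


Check each time point for overlaps:
  t=1: 2 tasks active (T2, T3)
Max concurrent = 2


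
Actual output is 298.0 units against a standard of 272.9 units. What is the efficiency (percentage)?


Efficiency = (actual / standard) × 100
= (298.0 / 272.9) × 100
= 109.2%


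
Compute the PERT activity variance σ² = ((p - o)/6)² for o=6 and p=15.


σ² = ((p - o) / 6)² = (p - o)² / 36
= (15 - 6)² / 36
= 9² / 36
= 81 / 36
= 2.2500


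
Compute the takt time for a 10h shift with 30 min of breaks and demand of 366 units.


Available = 10×60 - 30 = 570 min
Takt time = 570 / 366
= 1.56 min/unit


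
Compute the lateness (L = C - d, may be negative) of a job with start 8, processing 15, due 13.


Completion = 8 + 15 = 23
Lateness = C - d = 23 - 13
= 10


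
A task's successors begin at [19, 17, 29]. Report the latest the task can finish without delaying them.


LF = min of all successor start times
Successors start at: [19, 17, 29]
LF = min(19, 17, 29)
= 17


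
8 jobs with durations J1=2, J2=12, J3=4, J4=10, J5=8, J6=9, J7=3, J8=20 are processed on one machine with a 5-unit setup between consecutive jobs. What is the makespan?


Makespan = Σ processing + (n-1) × setup
= (2 + 12 + 4 + 10 + 8 + 9 + 3 + 20) + (8-1)×5
= 68 + 35
= 103 time units


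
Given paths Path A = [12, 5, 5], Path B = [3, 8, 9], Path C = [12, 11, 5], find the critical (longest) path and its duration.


Path A: 12 + 5 + 5 = 22
Path B: 3 + 8 + 9 = 20
Path C: 12 + 11 + 5 = 28
Critical path = longest = max(22, 20, 28)
= 28 (Path C)


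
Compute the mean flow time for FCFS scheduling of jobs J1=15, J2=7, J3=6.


Completion times:
  J1: completes at 15
  J2: completes at 22
  J3: completes at 28
Sum = 65
Average = 65/3
= 21.67


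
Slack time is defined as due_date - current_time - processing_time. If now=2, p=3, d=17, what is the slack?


Slack = due - current_time - processing
= 17 - 2 - 3
= 12


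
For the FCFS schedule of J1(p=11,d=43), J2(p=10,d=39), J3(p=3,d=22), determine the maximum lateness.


Lateness per job (L = C - d):
  J1: C=11, d=43, L=-32
  J2: C=21, d=39, L=-18
  J3: C=24, d=22, L=2
Lmax = max(-32, -18, 2)
= 2


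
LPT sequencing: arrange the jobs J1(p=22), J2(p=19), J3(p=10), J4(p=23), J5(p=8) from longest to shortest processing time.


LPT: sort by longest processing time first
  J4: p=23
  J1: p=22
  J2: p=19
  J3: p=10
  J5: p=8
Order: J4 → J1 → J2 → J3 → J5


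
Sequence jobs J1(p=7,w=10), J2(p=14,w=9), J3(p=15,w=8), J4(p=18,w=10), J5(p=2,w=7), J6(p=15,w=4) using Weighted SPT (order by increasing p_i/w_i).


WSPT (Smith's rule): sort by p/w ascending
  J5: p/w = 2/7 = 0.286
  J1: p/w = 7/10 = 0.700
  J2: p/w = 14/9 = 1.556
  J4: p/w = 18/10 = 1.800
  J3: p/w = 15/8 = 1.875
  J6: p/w = 15/4 = 3.750
Order: J5 → J1 → J2 → J4 → J3 → J6


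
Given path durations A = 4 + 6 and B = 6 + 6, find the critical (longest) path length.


Path A: 4 + 6 = 10
Path B: 6 + 6 = 12
Critical path = longest = max(10, 12)
= 12 (Path B)


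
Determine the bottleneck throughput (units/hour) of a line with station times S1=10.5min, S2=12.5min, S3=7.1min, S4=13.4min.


Bottleneck = longest station time
Station times: [10.5, 12.5, 7.1, 13.4]
Max = 13.4 min
Rate = 60 / 13.4
= 4.48 units/hour (bottleneck: 13.4min)
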